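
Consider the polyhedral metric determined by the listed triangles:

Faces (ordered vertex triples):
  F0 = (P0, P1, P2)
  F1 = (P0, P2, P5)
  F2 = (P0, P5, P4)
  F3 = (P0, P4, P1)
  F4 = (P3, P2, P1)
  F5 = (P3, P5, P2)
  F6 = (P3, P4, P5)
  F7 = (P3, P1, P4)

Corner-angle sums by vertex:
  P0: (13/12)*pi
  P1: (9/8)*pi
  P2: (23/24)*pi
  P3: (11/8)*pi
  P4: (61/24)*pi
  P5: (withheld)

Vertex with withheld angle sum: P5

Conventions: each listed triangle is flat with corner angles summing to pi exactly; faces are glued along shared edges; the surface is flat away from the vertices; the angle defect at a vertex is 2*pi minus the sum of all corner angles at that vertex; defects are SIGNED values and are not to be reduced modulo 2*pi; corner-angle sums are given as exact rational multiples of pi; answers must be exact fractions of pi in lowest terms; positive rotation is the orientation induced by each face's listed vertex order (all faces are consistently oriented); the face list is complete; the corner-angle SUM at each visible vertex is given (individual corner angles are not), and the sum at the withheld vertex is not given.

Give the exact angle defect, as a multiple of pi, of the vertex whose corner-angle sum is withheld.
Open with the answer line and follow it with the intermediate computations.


Answer: defect(P5) = (13/12)*pi

V = 6, E = 12, F = 8; chi = V - E + F = 2
Gauss-Bonnet: total defect = 2*pi*chi = 4*pi; visible defects sum to (35/12)*pi


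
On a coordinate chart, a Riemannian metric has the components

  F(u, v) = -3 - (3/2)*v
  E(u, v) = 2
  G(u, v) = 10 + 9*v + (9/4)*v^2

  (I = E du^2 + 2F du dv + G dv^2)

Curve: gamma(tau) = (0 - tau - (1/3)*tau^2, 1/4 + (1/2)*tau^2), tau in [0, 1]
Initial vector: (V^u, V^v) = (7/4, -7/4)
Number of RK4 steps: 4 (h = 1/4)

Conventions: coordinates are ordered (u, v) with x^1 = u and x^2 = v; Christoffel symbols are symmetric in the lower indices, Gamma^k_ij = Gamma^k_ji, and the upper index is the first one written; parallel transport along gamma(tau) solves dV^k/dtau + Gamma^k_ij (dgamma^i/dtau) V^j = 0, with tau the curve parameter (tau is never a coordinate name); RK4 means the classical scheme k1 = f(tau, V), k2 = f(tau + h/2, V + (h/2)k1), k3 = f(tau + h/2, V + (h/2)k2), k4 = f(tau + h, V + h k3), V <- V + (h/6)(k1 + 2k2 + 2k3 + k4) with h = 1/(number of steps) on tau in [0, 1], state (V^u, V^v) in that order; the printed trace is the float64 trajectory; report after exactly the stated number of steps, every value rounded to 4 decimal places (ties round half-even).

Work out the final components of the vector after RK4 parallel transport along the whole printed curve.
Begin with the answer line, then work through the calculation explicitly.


Answer: V^u = 1.6743, V^v = -1.4685

gamma'(tau) = (-1 - (2/3)*tau, tau); f(tau, V)^k = -Gamma^k_ij(gamma(tau)) gamma'^i(tau) V^j; h = 1/4; intermediate values shown to 6 dp
curve data and Christoffel symbols at the stage parameters:
  tau = 0.000000: gamma = (0.000000, 0.250000), gamma' = (-1.000000, 0.000000); Gamma_uuu = 0.000000, Gamma_uuv = 0.000000, Gamma_uvv = -0.112019, Gamma_vuu = 0.000000, Gamma_vuv = 0.000000, Gamma_vvv = 0.378063
  tau = 0.125000: gamma = (-0.130208, 0.257812), gamma' = (-1.083333, 0.125000); Gamma_uuu = 0.000000, Gamma_uuv = 0.000000, Gamma_uvv = -0.111360, Gamma_vuu = 0.000000, Gamma_vuv = 0.000000, Gamma_vvv = 0.377144
  tau = 0.250000: gamma = (-0.270833, 0.281250), gamma' = (-1.166667, 0.250000); Gamma_uuu = 0.000000, Gamma_uuv = 0.000000, Gamma_uvv = -0.109415, Gamma_vuu = 0.000000, Gamma_vuv = 0.000000, Gamma_vvv = 0.374406
  tau = 0.375000: gamma = (-0.421875, 0.320312), gamma' = (-1.250000, 0.375000); Gamma_uuu = 0.000000, Gamma_uuv = 0.000000, Gamma_uvv = -0.106280, Gamma_vuu = 0.000000, Gamma_vuv = 0.000000, Gamma_vvv = 0.369904
  tau = 0.500000: gamma = (-0.583333, 0.375000), gamma' = (-1.333333, 0.500000); Gamma_uuu = 0.000000, Gamma_uuv = 0.000000, Gamma_uvv = -0.102101, Gamma_vuu = 0.000000, Gamma_vuv = 0.000000, Gamma_vvv = 0.363733
  tau = 0.625000: gamma = (-0.755208, 0.445312), gamma' = (-1.416667, 0.625000); Gamma_uuu = 0.000000, Gamma_uuv = 0.000000, Gamma_uvv = -0.097062, Gamma_vuu = 0.000000, Gamma_vuv = 0.000000, Gamma_vvv = 0.356021
  tau = 0.750000: gamma = (-0.937500, 0.531250), gamma' = (-1.500000, 0.750000); Gamma_uuu = 0.000000, Gamma_uuv = 0.000000, Gamma_uvv = -0.091373, Gamma_vuu = 0.000000, Gamma_vuv = 0.000000, Gamma_vvv = 0.346931
  tau = 0.875000: gamma = (-1.130208, 0.632812), gamma' = (-1.583333, 0.875000); Gamma_uuu = 0.000000, Gamma_uuv = 0.000000, Gamma_uvv = -0.085245, Gamma_vuu = 0.000000, Gamma_vuv = 0.000000, Gamma_vvv = 0.336651
  tau = 1.000000: gamma = (-1.333333, 0.750000), gamma' = (-1.666667, 1.000000); Gamma_uuu = 0.000000, Gamma_uuv = 0.000000, Gamma_uvv = -0.078882, Gamma_vuu = 0.000000, Gamma_vuv = 0.000000, Gamma_vvv = 0.325390
step 0: V^u = 1.7500, V^v = -1.7500
step 1: k1 = (0.000000, 0.000000), k2 = (-0.024360, 0.082500), k3 = (-0.024216, 0.082014), k4 = (-0.047308, 0.161883); V <- V + (h/6)(k1 + 2k2 + 2k3 + k4): V^u = 1.7440, V^v = -1.7295
step 2: k1 = (-0.047310, 0.161888), k2 = (-0.068125, 0.237105), k3 = (-0.067750, 0.235801), k4 = (-0.085284, 0.303825); V <- V + (h/6)(k1 + 2k2 + 2k3 + k4): V^u = 1.7271, V^v = -1.6707
step 3: k1 = (-0.085291, 0.303850), k2 = (-0.099049, 0.363309), k3 = (-0.098598, 0.361655), k4 = (-0.108299, 0.411196); V <- V + (h/6)(k1 + 2k2 + 2k3 + k4): V^u = 1.7026, V^v = -1.5805
step 4: k1 = (-0.108313, 0.411250), k2 = (-0.114056, 0.450432), k3 = (-0.113691, 0.448990), k4 = (-0.115821, 0.477763); V <- V + (h/6)(k1 + 2k2 + 2k3 + k4): V^u = 1.6743, V^v = -1.4685


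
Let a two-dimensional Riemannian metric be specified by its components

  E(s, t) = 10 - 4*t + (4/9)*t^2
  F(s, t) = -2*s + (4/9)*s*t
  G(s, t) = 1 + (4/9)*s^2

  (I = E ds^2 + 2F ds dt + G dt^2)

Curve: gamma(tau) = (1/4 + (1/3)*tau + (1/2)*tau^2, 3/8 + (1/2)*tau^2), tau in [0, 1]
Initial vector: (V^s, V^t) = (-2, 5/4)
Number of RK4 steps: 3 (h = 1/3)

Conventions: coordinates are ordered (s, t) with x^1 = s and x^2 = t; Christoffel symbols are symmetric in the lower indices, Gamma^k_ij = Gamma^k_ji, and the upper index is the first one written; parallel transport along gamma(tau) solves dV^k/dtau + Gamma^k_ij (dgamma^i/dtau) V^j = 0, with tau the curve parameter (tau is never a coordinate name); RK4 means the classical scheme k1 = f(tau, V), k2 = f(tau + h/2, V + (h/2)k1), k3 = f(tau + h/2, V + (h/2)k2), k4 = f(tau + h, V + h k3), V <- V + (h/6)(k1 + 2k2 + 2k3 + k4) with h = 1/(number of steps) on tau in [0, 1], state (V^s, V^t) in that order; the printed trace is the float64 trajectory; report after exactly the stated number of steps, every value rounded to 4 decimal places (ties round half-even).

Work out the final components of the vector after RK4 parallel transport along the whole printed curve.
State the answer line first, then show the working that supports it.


Answer: V^s = -1.9895, V^t = 1.2515

gamma'(tau) = (1/3 + tau, tau); f(tau, V)^k = -Gamma^k_ij(gamma(tau)) gamma'^i(tau) V^j; h = 1/3; intermediate values shown to 6 dp
curve data and Christoffel symbols at the stage parameters:
  tau = 0.000000: gamma = (0.250000, 0.375000), gamma' = (0.333333, 0.000000); Gamma_sss = 0.000000, Gamma_sst = -0.213420, Gamma_stt = 0.000000, Gamma_tss = 0.000000, Gamma_tst = 0.012935, Gamma_ttt = 0.000000
  tau = 0.166667: gamma = (0.319444, 0.388889), gamma' = (0.500000, 0.166667); Gamma_sss = 0.000000, Gamma_sst = -0.213528, Gamma_stt = 0.000000, Gamma_tss = 0.000000, Gamma_tst = 0.016592, Gamma_ttt = 0.000000
  tau = 0.333333: gamma = (0.416667, 0.430556), gamma' = (0.666667, 0.333333); Gamma_sss = 0.000000, Gamma_sst = -0.214362, Gamma_stt = 0.000000, Gamma_tss = 0.000000, Gamma_tst = 0.021948, Gamma_ttt = 0.000000
  tau = 0.500000: gamma = (0.541667, 0.500000), gamma' = (0.833333, 0.500000); Gamma_sss = 0.000000, Gamma_sst = -0.215710, Gamma_stt = 0.000000, Gamma_tss = 0.000000, Gamma_tst = 0.029211, Gamma_ttt = 0.000000
  tau = 0.666667: gamma = (0.694444, 0.597222), gamma' = (1.000000, 0.666667); Gamma_sss = 0.000000, Gamma_sst = -0.217256, Gamma_stt = 0.000000, Gamma_tss = 0.000000, Gamma_tst = 0.038658, Gamma_ttt = 0.000000
  tau = 0.833333: gamma = (0.875000, 0.722222), gamma' = (1.166667, 0.833333); Gamma_sss = 0.000000, Gamma_sst = -0.218530, Gamma_stt = 0.000000, Gamma_tss = 0.000000, Gamma_tst = 0.050615, Gamma_ttt = 0.000000
  tau = 1.000000: gamma = (1.083333, 0.875000), gamma' = (1.333333, 1.000000); Gamma_sss = 0.000000, Gamma_sst = -0.218845, Gamma_stt = 0.000000, Gamma_tss = 0.000000, Gamma_tst = 0.065402, Gamma_ttt = 0.000000
step 0: V^s = -2.0000, V^t = 1.2500
step 1: k1 = (0.088925, -0.005389), k2 = (0.062710, -0.004873), k3 = (0.062564, -0.004861), k4 = (0.036986, -0.003787); V <- V + (h/6)(k1 + 2k2 + 2k3 + k4): V^s = -1.9791, V^t = 1.2484
step 2: k1 = (0.036994, -0.003788), k2 = (0.011509, -0.001559), k3 = (0.011118, -0.001506), k4 = (-0.014994, 0.002668); V <- V + (h/6)(k1 + 2k2 + 2k3 + k4): V^s = -1.9753, V^t = 1.2480
step 3: k1 = (-0.014968, 0.002663), k2 = (-0.041887, 0.009702), k3 = (-0.042405, 0.009822), k4 = (-0.070274, 0.021001); V <- V + (h/6)(k1 + 2k2 + 2k3 + k4): V^s = -1.9895, V^t = 1.2515


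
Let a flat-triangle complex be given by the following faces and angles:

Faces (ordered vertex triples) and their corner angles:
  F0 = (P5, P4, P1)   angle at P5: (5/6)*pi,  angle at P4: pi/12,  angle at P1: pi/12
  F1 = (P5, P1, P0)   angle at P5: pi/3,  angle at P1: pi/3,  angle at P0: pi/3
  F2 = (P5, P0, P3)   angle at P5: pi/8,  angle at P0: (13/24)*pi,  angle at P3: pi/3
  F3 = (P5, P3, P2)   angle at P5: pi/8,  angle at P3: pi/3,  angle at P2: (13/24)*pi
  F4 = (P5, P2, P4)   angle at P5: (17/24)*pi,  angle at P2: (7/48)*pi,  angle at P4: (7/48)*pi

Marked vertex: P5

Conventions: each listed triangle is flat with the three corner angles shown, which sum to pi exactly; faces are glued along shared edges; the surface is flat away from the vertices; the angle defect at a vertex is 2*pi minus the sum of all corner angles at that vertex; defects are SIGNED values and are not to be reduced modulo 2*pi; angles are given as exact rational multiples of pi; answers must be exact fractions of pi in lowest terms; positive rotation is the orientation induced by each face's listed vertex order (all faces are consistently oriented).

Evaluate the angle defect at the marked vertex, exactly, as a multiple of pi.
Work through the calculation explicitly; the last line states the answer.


Sum of corner angles at P5: (17/8)*pi
defect = 2*pi - (17/8)*pi

Answer: defect(P5) = -pi/8


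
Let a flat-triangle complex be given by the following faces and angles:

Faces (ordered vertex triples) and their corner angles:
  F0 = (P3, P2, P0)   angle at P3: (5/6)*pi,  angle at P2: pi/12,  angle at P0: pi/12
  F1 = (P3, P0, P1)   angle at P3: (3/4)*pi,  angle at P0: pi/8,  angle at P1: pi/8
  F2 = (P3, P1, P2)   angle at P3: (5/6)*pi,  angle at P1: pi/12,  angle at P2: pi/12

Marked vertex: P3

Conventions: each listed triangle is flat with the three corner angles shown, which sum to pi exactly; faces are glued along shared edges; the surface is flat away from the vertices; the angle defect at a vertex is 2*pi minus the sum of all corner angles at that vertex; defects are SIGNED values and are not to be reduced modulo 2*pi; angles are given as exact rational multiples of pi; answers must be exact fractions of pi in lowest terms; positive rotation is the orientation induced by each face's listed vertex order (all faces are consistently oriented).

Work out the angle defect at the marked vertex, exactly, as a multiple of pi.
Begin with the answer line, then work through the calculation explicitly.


Answer: defect(P3) = (-5/12)*pi

Sum of corner angles at P3: (29/12)*pi
defect = 2*pi - (29/12)*pi


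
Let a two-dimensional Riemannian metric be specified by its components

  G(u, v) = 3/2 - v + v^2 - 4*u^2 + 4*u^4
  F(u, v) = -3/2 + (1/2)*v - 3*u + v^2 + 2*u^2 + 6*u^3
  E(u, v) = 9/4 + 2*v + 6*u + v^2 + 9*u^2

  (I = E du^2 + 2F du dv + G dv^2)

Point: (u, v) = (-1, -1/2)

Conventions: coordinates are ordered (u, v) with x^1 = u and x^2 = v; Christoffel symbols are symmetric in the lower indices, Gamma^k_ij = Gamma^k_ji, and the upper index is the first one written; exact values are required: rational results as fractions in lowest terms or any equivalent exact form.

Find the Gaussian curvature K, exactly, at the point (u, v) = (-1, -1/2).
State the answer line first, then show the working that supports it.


Answer: K = -1996/961

E = 9/2, F = -5/2, G = 9/4, EG - F^2 = 31/8 at the point
E_u = -12, E_v = 1, F_u = 11, F_v = -1/2, G_u = -8, G_v = -2
E_vv = 2, F_uv = 0, G_uu = 40
Brioschi: K = (det M1 - det M2) / (EG - F^2)^2 with the standard first/second-derivative matrices M1, M2.
M1 = [[-E_vv/2 + F_uv - G_uu/2, E_u/2, F_u - E_v/2], [F_v - G_u/2, E, F], [G_v/2, F, G]] = [[-21, -6, 21/2], [7/2, 9/2, -5/2], [-1, -5/2, 9/4]]; det M1 = -375/4
M2 = [[0, E_v/2, G_u/2], [E_v/2, E, F], [G_u/2, F, G]] = [[0, 1/2, -4], [1/2, 9/2, -5/2], [-4, -5/2, 9/4]]; det M2 = -1001/16
det M1 - det M2 = -499/16; K = -499/16 / (31/8)^2 = -1996/961


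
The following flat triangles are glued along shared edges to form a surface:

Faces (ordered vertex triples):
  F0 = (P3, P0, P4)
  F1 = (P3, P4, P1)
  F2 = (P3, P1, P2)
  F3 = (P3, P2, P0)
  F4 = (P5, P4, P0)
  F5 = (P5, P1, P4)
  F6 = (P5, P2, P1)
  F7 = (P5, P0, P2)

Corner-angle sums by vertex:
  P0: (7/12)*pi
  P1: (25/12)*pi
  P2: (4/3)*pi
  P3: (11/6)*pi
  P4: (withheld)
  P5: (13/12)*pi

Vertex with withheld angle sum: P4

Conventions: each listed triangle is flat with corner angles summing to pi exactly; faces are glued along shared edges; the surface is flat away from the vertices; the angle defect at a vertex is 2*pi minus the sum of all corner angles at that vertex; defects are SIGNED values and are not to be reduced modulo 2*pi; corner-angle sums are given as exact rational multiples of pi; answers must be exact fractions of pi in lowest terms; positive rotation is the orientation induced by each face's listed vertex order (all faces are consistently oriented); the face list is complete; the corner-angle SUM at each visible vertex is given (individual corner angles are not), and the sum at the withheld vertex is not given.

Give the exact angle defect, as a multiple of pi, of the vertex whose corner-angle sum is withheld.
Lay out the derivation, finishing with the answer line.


V = 6, E = 12, F = 8; chi = V - E + F = 2
Gauss-Bonnet: total defect = 2*pi*chi = 4*pi; visible defects sum to (37/12)*pi

Answer: defect(P4) = (11/12)*pi


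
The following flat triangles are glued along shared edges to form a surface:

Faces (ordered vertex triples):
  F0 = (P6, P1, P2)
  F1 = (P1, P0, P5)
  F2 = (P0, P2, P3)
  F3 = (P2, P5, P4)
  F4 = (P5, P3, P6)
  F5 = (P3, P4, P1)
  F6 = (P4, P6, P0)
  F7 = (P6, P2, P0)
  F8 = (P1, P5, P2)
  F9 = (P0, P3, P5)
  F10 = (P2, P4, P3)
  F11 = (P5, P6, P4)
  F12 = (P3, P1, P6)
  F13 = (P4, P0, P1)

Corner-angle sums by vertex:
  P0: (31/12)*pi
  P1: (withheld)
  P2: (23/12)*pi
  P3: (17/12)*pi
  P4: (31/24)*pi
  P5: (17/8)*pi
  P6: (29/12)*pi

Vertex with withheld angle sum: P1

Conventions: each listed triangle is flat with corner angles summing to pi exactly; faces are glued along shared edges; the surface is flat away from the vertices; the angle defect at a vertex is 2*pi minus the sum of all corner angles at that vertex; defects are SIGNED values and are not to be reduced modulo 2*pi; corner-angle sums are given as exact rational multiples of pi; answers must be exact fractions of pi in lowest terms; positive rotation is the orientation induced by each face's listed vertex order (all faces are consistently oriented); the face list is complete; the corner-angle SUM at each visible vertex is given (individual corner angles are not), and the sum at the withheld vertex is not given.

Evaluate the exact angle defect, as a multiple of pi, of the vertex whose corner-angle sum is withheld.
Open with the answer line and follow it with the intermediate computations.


Answer: defect(P1) = -pi/4

V = 7, E = 21, F = 14; chi = V - E + F = 0
Gauss-Bonnet: total defect = 2*pi*chi = 0; visible defects sum to pi/4


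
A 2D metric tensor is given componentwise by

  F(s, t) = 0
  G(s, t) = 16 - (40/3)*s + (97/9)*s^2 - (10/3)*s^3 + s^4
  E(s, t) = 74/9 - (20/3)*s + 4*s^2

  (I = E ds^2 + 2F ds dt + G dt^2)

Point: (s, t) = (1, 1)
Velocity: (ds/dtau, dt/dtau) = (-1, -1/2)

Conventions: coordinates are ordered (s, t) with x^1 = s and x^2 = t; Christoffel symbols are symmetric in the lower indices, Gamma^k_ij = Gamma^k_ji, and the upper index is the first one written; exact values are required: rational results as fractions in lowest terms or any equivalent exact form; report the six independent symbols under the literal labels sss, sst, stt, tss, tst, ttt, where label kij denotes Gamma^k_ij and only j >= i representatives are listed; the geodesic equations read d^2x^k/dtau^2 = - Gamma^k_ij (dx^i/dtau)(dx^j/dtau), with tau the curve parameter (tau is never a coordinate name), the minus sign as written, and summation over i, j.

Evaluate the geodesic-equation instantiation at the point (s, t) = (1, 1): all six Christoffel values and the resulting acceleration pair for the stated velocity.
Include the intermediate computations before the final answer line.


E = 50/9, F = 0, G = 100/9 at the point
E_s = 4/3, E_t = 0, F_s = 0, F_t = 0, G_s = 20/9, G_t = 0
EG - F^2 = 5000/81;  g^inv = (81/5000) * [[100/9, 0], [0, 50/9]]
first-kind symbols [ij,l] = (1/2)(d_i g_jl + d_j g_il - d_l g_ij): [ss,s] = E_s/2 = 2/3, [ss,t] = F_s - E_t/2 = 0, [st,s] = E_t/2 = 0, [st,t] = G_s/2 = 10/9, [tt,s] = F_t - G_s/2 = -10/9, [tt,t] = G_t/2 = 0
Gamma^s_ij = (G*[ij,s] - F*[ij,t])/(EG - F^2), Gamma^t_ij = (E*[ij,t] - F*[ij,s])/(EG - F^2)
Gamma_sss = 3/25, Gamma_sst = 0, Gamma_stt = -1/5, Gamma_tss = 0, Gamma_tst = 1/10, Gamma_ttt = 0
d^2s/dtau^2 = -(Gamma_sss*(-1)^2 + 2*Gamma_sst*(-1)*(-1/2) + Gamma_stt*(-1/2)^2) = -7/100
d^2t/dtau^2 = -(Gamma_tss*(-1)^2 + 2*Gamma_tst*(-1)*(-1/2) + Gamma_ttt*(-1/2)^2) = -1/10

Answer: Gamma_sss = 3/25, Gamma_sst = 0, Gamma_stt = -1/5, Gamma_tss = 0, Gamma_tst = 1/10, Gamma_ttt = 0; accelerations (d^2s/dtau^2, d^2t/dtau^2) = (-7/100, -1/10)


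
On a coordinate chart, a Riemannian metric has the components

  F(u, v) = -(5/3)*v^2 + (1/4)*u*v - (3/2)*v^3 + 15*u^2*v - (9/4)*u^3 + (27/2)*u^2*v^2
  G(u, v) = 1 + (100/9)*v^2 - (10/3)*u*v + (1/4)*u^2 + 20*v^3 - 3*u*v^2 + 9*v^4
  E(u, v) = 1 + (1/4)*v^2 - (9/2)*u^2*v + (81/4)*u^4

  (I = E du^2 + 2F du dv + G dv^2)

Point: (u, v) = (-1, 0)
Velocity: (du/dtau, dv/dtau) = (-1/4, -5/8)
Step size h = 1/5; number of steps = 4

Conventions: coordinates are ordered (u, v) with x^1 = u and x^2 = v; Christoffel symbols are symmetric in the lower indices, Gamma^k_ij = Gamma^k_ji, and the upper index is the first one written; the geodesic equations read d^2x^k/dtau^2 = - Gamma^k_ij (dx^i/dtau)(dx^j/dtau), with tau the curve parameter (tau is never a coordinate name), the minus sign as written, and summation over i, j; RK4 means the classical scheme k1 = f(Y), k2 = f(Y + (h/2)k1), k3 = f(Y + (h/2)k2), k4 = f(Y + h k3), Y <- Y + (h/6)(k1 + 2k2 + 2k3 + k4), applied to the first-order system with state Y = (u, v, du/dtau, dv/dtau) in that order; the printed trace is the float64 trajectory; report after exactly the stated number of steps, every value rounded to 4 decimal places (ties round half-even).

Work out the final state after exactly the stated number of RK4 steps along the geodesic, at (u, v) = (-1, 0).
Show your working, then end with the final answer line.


f(Y) = (du/dtau, dv/dtau, -Gamma^u_ij Y'^i Y'^j, -Gamma^v_ij Y'^i Y'^j) with the Gammas evaluated at the stage position; h = 0.200000; intermediate values shown to 6 dp
step 0: u = -1.0000, v = 0.0000, du/dtau = -0.2500, dv/dtau = -0.6250
step 1:
  k1: at (u, v) = (-1.000000, 0.000000), (du/dtau, dv/dtau) = (-0.250000, -0.625000); Gamma_uuu = -1.883721, Gamma_uuv = -0.104651, Gamma_uvv = 0.697674, Gamma_vuu = -0.209302, Gamma_vuv = -0.011628, Gamma_vvv = 0.077519; k1 = (-0.250000, -0.625000, -0.122093, -0.013566)
  k2: at (u, v) = (-1.025000, -0.062500), (du/dtau, dv/dtau) = (-0.262209, -0.626357); Gamma_uuu = -1.848640, Gamma_uuv = -0.100197, Gamma_uvv = 0.592834, Gamma_vuu = -0.122705, Gamma_vuv = -0.006651, Gamma_vvv = 0.039350; k2 = (-0.262209, -0.626357, -0.072569, -0.004817)
  k3: at (u, v) = (-1.026221, -0.062636), (du/dtau, dv/dtau) = (-0.257257, -0.625482); Gamma_uuu = -1.846839, Gamma_uuv = -0.099981, Gamma_uvv = 0.591389, Gamma_vuu = -0.122375, Gamma_vuv = -0.006625, Gamma_vvv = 0.039186; k3 = (-0.257257, -0.625482, -0.076966, -0.005100)
  k4: at (u, v) = (-1.051451, -0.125096), (du/dtau, dv/dtau) = (-0.265393, -0.626020); Gamma_uuu = -1.805637, Gamma_uuv = -0.095404, Gamma_uvv = 0.492813, Gamma_vuu = -0.055803, Gamma_vuv = -0.002948, Gamma_vvv = 0.015230; k4 = (-0.265393, -0.626020, -0.034255, -0.001059)
  Y <- Y + (h/6)(k1 + 2k2 + 2k3 + k4): u = -1.0518, v = -0.1252, du/dtau = -0.2652, dv/dtau = -0.6261
step 2:
  k1: at (u, v) = (-1.051811, -0.125157), (du/dtau, dv/dtau) = (-0.265181, -0.626149); Gamma_uuu = -1.805119, Gamma_uuv = -0.095345, Gamma_uvv = 0.492434, Gamma_vuu = -0.055758, Gamma_vuv = -0.002945, Gamma_vvv = 0.015211; k1 = (-0.265181, -0.626149, -0.034465, -0.001065)
  k2: at (u, v) = (-1.078329, -0.187771), (du/dtau, dv/dtau) = (-0.268627, -0.626255); Gamma_uuu = -1.759973, Gamma_uuv = -0.090674, Gamma_uvv = 0.400181, Gamma_vuu = -0.006289, Gamma_vuv = -0.000324, Gamma_vvv = 0.001430; k2 = (-0.268627, -0.626255, 0.000559, 0.000002)
  k3: at (u, v) = (-1.078674, -0.187782), (du/dtau, dv/dtau) = (-0.265125, -0.626148); Gamma_uuu = -1.759504, Gamma_uuv = -0.090621, Gamma_uvv = 0.399935, Gamma_vuu = -0.006333, Gamma_vuv = -0.000326, Gamma_vvv = 0.001439; k3 = (-0.265125, -0.626148, -0.003034, -0.000011)
  k4: at (u, v) = (-1.104836, -0.250386), (du/dtau, dv/dtau) = (-0.265787, -0.626151); Gamma_uuu = -1.715068, Gamma_uuv = -0.086240, Gamma_uvv = 0.315815, Gamma_vuu = 0.028733, Gamma_vuv = 0.001445, Gamma_vvv = -0.005291; k4 = (-0.265787, -0.626151, 0.026042, -0.000436)
  Y <- Y + (h/6)(k1 + 2k2 + 2k3 + k4): u = -1.1051, v = -0.2504, du/dtau = -0.2656, dv/dtau = -0.6262
step 3:
  k1: at (u, v) = (-1.105093, -0.250393), (du/dtau, dv/dtau) = (-0.265626, -0.626199); Gamma_uuu = -1.714734, Gamma_uuv = -0.086204, Gamma_uvv = 0.315673, Gamma_vuu = 0.028679, Gamma_vuv = 0.001442, Gamma_vvv = -0.005280; k1 = (-0.265626, -0.626199, 0.025881, -0.000433)
  k2: at (u, v) = (-1.131656, -0.313013), (du/dtau, dv/dtau) = (-0.263038, -0.626243); Gamma_uuu = -1.671289, Gamma_uuv = -0.082047, Gamma_uvv = 0.238799, Gamma_vuu = 0.051843, Gamma_vuv = 0.002545, Gamma_vvv = -0.007407; k2 = (-0.263038, -0.626243, 0.049013, -0.001520)
  k3: at (u, v) = (-1.131397, -0.313018), (du/dtau, dv/dtau) = (-0.260725, -0.626351); Gamma_uuu = -1.671605, Gamma_uuv = -0.082082, Gamma_uvv = 0.238895, Gamma_vuu = 0.051914, Gamma_vuv = 0.002549, Gamma_vvv = -0.007419; k3 = (-0.260725, -0.626351, 0.046718, -0.001451)
  k4: at (u, v) = (-1.157238, -0.375664), (du/dtau, dv/dtau) = (-0.256283, -0.626489); Gamma_uuu = -1.631131, Gamma_uuv = -0.078306, Gamma_uvv = 0.169039, Gamma_vuu = 0.065679, Gamma_vuv = 0.003153, Gamma_vvv = -0.006807; k4 = (-0.256283, -0.626489, 0.065933, -0.002655)
  Y <- Y + (h/6)(k1 + 2k2 + 2k3 + k4): u = -1.1574, v = -0.3757, du/dtau = -0.2562, dv/dtau = -0.6265
step 4:
  k1: at (u, v) = (-1.157408, -0.375656), (du/dtau, dv/dtau) = (-0.256184, -0.626500); Gamma_uuu = -1.630934, Gamma_uuv = -0.078285, Gamma_uvv = 0.169001, Gamma_vuu = 0.065628, Gamma_vuv = 0.003150, Gamma_vvv = -0.006801; k1 = (-0.256184, -0.626500, 0.065834, -0.002649)
  k2: at (u, v) = (-1.183026, -0.438306), (du/dtau, dv/dtau) = (-0.249600, -0.626765); Gamma_uuu = -1.593000, Gamma_uuv = -0.074808, Gamma_uvv = 0.105255, Gamma_vuu = 0.071660, Gamma_vuv = 0.003365, Gamma_vvv = -0.004735; k2 = (-0.249600, -0.626765, 0.081303, -0.003657)
  k3: at (u, v) = (-1.182368, -0.438332), (du/dtau, dv/dtau) = (-0.248053, -0.626866); Gamma_uuu = -1.593732, Gamma_uuv = -0.074884, Gamma_uvv = 0.105338, Gamma_vuu = 0.071856, Gamma_vuv = 0.003376, Gamma_vvv = -0.004749; k3 = (-0.248053, -0.626866, 0.079958, -0.003605)
  k4: at (u, v) = (-1.207018, -0.501029), (du/dtau, dv/dtau) = (-0.240192, -0.627221); Gamma_uuu = -1.559032, Gamma_uuv = -0.071758, Gamma_uvv = 0.046952, Gamma_vuu = 0.071806, Gamma_vuv = 0.003305, Gamma_vvv = -0.002163; k4 = (-0.240192, -0.627221, 0.093094, -0.004288)
  Y <- Y + (h/6)(k1 + 2k2 + 2k3 + k4): u = -1.2071, v = -0.5010, du/dtau = -0.2401, dv/dtau = -0.6272

Answer: u = -1.2071, v = -0.5010, du/dtau = -0.2401, dv/dtau = -0.6272


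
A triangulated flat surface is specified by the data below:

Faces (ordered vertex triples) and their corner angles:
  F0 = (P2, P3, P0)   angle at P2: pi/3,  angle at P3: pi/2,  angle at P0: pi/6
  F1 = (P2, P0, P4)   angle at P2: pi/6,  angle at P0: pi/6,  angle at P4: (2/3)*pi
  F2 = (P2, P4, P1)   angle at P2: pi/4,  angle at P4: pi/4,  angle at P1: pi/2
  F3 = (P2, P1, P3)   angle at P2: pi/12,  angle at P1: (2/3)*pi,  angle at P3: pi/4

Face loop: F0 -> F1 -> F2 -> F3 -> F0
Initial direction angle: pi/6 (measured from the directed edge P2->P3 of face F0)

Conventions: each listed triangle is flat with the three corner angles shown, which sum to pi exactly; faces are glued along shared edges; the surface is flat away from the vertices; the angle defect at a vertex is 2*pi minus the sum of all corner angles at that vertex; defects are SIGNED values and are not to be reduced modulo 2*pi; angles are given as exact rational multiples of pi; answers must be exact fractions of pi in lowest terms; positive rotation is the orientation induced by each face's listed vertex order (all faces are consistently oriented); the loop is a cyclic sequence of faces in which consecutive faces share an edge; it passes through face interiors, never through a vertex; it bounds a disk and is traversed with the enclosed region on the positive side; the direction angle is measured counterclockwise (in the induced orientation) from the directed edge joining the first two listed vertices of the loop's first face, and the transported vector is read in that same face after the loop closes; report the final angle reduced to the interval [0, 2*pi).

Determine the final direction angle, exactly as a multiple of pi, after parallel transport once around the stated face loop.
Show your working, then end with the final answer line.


enclosed vertex P2: corner angles sum to (5/6)*pi, defect = 2*pi - (5/6)*pi = (7/6)*pi
the rotation equals the total enclosed defect, so the final angle is initial + defects (mod 2*pi)
final angle = pi/6 + (7/6)*pi = (4/3)*pi (mod 2*pi)

Answer: final direction angle = (4/3)*pi


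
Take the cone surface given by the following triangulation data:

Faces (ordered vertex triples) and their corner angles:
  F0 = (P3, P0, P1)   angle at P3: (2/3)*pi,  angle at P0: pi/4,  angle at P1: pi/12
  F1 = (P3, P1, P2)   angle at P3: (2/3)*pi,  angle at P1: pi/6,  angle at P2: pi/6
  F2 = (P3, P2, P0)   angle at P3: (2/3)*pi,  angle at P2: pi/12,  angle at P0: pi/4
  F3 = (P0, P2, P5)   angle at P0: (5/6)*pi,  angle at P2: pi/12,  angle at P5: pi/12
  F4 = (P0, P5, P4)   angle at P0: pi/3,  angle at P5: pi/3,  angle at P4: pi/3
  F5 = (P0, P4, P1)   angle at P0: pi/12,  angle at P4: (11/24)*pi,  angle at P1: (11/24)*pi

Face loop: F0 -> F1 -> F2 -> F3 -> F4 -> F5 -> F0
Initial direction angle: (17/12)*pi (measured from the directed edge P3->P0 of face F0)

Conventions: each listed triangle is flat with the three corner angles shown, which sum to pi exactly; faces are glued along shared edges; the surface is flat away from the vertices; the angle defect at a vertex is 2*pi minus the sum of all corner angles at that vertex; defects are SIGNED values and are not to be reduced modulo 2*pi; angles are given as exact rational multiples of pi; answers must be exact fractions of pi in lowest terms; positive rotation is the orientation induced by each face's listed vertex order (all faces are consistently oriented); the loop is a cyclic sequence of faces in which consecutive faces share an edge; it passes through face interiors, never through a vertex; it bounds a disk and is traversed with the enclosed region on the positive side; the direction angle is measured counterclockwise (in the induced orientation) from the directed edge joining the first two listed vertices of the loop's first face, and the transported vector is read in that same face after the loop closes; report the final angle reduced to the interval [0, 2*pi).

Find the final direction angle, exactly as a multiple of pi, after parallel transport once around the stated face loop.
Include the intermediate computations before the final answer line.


enclosed vertex P0: corner angles sum to (7/4)*pi, defect = 2*pi - (7/4)*pi = pi/4
enclosed vertex P3: corner angles sum to 2*pi, defect = 2*pi - 2*pi = 0
by Gauss-Bonnet the loop rotates the vector by the enclosed defect sum (positive orientation, mod 2*pi)
final angle = (17/12)*pi + pi/4 = (5/3)*pi (mod 2*pi)

Answer: final direction angle = (5/3)*pi


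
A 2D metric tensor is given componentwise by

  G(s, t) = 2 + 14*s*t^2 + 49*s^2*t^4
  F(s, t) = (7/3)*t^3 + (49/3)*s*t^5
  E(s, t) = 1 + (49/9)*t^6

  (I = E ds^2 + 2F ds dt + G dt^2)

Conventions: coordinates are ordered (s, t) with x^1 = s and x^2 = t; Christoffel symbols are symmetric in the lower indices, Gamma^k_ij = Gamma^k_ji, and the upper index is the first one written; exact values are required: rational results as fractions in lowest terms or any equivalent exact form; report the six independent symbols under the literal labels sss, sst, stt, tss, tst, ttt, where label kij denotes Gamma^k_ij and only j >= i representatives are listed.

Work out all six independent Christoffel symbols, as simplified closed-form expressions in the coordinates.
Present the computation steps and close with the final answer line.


E = 1 + (49/9)*t^6; F = (7/3)*t^3 + (49/3)*s*t^5; G = 2 + 14*s*t^2 + 49*s^2*t^4
Gamma^k_ij = (1/2) g^{kl} (d_i g_jl + d_j g_il - d_l g_ij), with g^inv = (1/(EG-F^2)) [[G, -F], [-F, E]]
first partials: E_s = 0, E_t = (98/3)*t^5, F_s = (49/3)*t^5, F_t = 7*t^2 + (245/3)*s*t^4, G_s = 14*t^2 + 98*s*t^4, G_t = 28*s*t + 196*s^2*t^3
D = EG - F^2 = 2 + 14*s*t^2 + (49/9)*t^6 + 49*s^2*t^4
expanded: Gamma^s_ss = (G E_s - 2F F_s + F E_t)/(2D), Gamma^s_st = (G E_t - F G_s)/(2D), Gamma^s_tt = (2G F_t - G G_s - F G_t)/(2D), Gamma^t_ss = (2E F_s - E E_t - F E_s)/(2D), Gamma^t_st = (E G_s - F E_t)/(2D), Gamma^t_tt = (E G_t - 2F F_t + F G_s)/(2D); substitute and cancel common factors

Answer: Gamma_sss = 0, Gamma_sst = 147*t^5/(441*s^2*t^4 + 126*s*t^2 + 49*t^6 + 18), Gamma_stt = 294*s*t^4/(441*s^2*t^4 + 126*s*t^2 + 49*t^6 + 18), Gamma_tss = 0, Gamma_tst = (441*s*t^4 + 63*t^2)/(441*s^2*t^4 + 126*s*t^2 + 49*t^6 + 18), Gamma_ttt = (882*s^2*t^3 + 126*s*t)/(441*s^2*t^4 + 126*s*t^2 + 49*t^6 + 18)


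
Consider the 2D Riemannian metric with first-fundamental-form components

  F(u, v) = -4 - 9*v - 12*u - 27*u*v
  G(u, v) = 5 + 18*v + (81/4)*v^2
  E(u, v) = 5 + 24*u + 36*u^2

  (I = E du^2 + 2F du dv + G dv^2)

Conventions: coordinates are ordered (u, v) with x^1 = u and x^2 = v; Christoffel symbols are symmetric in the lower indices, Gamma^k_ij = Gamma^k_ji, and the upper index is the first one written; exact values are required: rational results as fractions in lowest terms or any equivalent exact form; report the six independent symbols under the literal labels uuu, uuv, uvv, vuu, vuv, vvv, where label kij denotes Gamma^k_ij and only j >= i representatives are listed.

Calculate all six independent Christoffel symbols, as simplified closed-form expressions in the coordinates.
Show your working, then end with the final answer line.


E = 5 + 24*u + 36*u^2; F = -4 - 9*v - 12*u - 27*u*v; G = 5 + 18*v + (81/4)*v^2
Gamma^k_ij = (1/2) g^{kl} (d_i g_jl + d_j g_il - d_l g_ij), with g^inv = (1/(EG-F^2)) [[G, -F], [-F, E]]
first partials: E_u = 24 + 72*u, E_v = 0, F_u = -12 - 27*v, F_v = -9 - 27*u, G_u = 0, G_v = 18 + (81/2)*v
D = EG - F^2 = 9 + 18*v + 24*u + (81/4)*v^2 + 36*u^2
expanded: Gamma^u_uu = (G E_u - 2F F_u + F E_v)/(2D), Gamma^u_uv = (G E_v - F G_u)/(2D), Gamma^u_vv = (2G F_v - G G_u - F G_v)/(2D), Gamma^v_uu = (2E F_u - E E_v - F E_u)/(2D), Gamma^v_uv = (E G_u - F E_v)/(2D), Gamma^v_vv = (E G_v - 2F F_v + F G_u)/(2D); substitute and cancel common factors

Answer: Gamma_uuu = (48*u + 16)/(48*u^2 + 32*u + 27*v^2 + 24*v + 12), Gamma_uuv = 0, Gamma_uvv = (-36*u - 12)/(48*u^2 + 32*u + 27*v^2 + 24*v + 12), Gamma_vuu = (-36*v - 16)/(48*u^2 + 32*u + 27*v^2 + 24*v + 12), Gamma_vuv = 0, Gamma_vvv = (27*v + 12)/(48*u^2 + 32*u + 27*v^2 + 24*v + 12)


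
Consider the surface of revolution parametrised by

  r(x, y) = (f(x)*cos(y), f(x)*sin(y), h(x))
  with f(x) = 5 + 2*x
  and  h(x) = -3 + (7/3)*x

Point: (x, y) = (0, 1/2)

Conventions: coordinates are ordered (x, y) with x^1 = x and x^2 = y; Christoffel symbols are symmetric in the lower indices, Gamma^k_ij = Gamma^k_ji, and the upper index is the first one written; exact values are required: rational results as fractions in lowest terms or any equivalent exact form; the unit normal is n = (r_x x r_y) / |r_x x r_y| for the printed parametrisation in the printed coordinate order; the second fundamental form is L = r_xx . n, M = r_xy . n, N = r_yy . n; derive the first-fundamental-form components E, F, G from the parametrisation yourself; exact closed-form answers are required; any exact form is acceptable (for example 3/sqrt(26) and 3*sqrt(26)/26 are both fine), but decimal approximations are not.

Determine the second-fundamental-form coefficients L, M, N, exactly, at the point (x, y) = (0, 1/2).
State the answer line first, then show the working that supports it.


Answer: L = 0, M = 0, N = 7*sqrt(85)/17

f = 5, f' = 2, f'' = 0, h' = 7/3, h'' = 0
E = 85/9, F = 0, G = 25; answer radicand W^2 = 85/9
unnormalised second-form numerators: l = 0, m = 0, n = 35/3; L = l/sqrt(85/9), and similarly M = m/sqrt(W^2), N = n/sqrt(W^2)


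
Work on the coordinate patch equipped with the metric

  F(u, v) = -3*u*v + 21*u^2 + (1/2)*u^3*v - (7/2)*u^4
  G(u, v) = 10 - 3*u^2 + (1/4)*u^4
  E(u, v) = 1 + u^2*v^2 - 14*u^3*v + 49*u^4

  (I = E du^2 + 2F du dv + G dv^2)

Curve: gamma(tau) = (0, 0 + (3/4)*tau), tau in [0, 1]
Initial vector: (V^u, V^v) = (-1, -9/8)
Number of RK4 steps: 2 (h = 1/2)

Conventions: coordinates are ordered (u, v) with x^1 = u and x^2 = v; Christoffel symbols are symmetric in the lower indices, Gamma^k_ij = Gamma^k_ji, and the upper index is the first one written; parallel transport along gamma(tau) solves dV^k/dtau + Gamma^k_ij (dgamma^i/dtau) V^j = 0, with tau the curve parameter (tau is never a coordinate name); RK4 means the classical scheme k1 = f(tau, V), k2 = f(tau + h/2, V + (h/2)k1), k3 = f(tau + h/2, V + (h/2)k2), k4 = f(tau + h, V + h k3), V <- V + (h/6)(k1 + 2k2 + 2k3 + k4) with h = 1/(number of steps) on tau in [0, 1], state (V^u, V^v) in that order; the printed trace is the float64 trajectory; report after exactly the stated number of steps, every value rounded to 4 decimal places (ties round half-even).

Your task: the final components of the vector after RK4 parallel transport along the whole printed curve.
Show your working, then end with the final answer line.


gamma'(tau) = (0, 3/4); f(tau, V)^k = -Gamma^k_ij(gamma(tau)) gamma'^i(tau) V^j; h = 1/2; intermediate values shown to 6 dp
curve data and Christoffel symbols at the stage parameters:
  tau = 0.000000: gamma = (0.000000, 0.000000), gamma' = (0.000000, 0.750000); Gamma_uuu = 0.000000, Gamma_uuv = 0.000000, Gamma_uvv = 0.000000, Gamma_vuu = 0.000000, Gamma_vuv = 0.000000, Gamma_vvv = 0.000000
  tau = 0.250000: gamma = (0.000000, 0.187500), gamma' = (0.000000, 0.750000); Gamma_uuu = 0.000000, Gamma_uuv = 0.000000, Gamma_uvv = 0.000000, Gamma_vuu = -0.056250, Gamma_vuv = 0.000000, Gamma_vvv = 0.000000
  tau = 0.500000: gamma = (0.000000, 0.375000), gamma' = (0.000000, 0.750000); Gamma_uuu = 0.000000, Gamma_uuv = 0.000000, Gamma_uvv = 0.000000, Gamma_vuu = -0.112500, Gamma_vuv = 0.000000, Gamma_vvv = 0.000000
  tau = 0.750000: gamma = (0.000000, 0.562500), gamma' = (0.000000, 0.750000); Gamma_uuu = 0.000000, Gamma_uuv = 0.000000, Gamma_uvv = 0.000000, Gamma_vuu = -0.168750, Gamma_vuv = 0.000000, Gamma_vvv = 0.000000
  tau = 1.000000: gamma = (0.000000, 0.750000), gamma' = (0.000000, 0.750000); Gamma_uuu = 0.000000, Gamma_uuv = 0.000000, Gamma_uvv = 0.000000, Gamma_vuu = -0.225000, Gamma_vuv = 0.000000, Gamma_vvv = 0.000000
step 0: V^u = -1.0000, V^v = -1.1250
step 1: k1 = (0.000000, 0.000000), k2 = (0.000000, 0.000000), k3 = (0.000000, 0.000000), k4 = (0.000000, 0.000000); V <- V + (h/6)(k1 + 2k2 + 2k3 + k4): V^u = -1.0000, V^v = -1.1250
step 2: k1 = (0.000000, 0.000000), k2 = (0.000000, 0.000000), k3 = (0.000000, 0.000000), k4 = (0.000000, 0.000000); V <- V + (h/6)(k1 + 2k2 + 2k3 + k4): V^u = -1.0000, V^v = -1.1250

Answer: V^u = -1.0000, V^v = -1.1250


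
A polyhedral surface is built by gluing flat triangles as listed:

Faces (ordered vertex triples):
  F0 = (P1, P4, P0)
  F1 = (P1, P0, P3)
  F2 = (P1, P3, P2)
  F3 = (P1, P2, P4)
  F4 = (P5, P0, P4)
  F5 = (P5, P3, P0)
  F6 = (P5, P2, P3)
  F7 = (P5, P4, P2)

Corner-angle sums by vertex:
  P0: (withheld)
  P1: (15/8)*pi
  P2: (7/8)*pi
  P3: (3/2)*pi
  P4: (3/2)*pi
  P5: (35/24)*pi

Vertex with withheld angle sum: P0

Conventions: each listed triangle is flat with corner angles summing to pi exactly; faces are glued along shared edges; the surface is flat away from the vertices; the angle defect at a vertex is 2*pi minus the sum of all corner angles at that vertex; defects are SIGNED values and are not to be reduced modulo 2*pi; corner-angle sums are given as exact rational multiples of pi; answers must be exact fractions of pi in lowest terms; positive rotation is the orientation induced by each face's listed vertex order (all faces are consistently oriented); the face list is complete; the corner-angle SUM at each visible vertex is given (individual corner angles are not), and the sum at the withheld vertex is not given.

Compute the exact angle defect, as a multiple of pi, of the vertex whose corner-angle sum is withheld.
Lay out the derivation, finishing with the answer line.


V = 6, E = 12, F = 8; chi = V - E + F = 2
Gauss-Bonnet: total defect = 2*pi*chi = 4*pi; visible defects sum to (67/24)*pi

Answer: defect(P0) = (29/24)*pi


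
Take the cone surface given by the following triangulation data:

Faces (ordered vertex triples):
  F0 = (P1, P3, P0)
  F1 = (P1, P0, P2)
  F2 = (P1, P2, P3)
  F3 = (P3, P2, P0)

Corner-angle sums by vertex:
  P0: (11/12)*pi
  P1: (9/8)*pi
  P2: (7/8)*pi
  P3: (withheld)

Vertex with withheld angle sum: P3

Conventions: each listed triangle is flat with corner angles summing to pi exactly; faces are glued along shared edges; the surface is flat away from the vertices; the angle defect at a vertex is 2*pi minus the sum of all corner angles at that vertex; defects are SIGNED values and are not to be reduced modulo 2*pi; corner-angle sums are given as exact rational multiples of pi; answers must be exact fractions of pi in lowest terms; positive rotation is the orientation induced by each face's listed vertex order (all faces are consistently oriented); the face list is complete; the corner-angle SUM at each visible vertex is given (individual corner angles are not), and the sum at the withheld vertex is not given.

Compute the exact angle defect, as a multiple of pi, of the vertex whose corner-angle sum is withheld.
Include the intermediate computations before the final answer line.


V = 4, E = 6, F = 4; chi = V - E + F = 2
Gauss-Bonnet: total defect = 2*pi*chi = 4*pi; visible defects sum to (37/12)*pi

Answer: defect(P3) = (11/12)*pi


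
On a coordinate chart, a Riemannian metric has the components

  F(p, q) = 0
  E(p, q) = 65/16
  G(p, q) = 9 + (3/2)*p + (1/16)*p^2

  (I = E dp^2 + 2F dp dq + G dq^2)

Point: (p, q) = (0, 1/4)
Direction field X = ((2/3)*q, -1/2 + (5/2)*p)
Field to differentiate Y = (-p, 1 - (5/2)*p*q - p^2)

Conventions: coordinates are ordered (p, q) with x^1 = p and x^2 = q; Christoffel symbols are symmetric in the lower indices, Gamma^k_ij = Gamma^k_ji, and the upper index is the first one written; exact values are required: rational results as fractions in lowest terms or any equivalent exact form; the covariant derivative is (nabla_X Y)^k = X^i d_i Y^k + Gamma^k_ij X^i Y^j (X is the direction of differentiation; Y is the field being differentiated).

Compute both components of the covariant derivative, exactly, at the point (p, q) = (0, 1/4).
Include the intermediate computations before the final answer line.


E = 65/16, F = 0, G = 9 at the point
E_p = 0, E_q = 0, F_p = 0, F_q = 0, G_p = 3/2, G_q = 0
EG - F^2 = 585/16;  g^inv = (16/585) * [[9, 0], [0, 65/16]]
first-kind symbols [ij,l] = (1/2)(d_i g_jl + d_j g_il - d_l g_ij): [pp,p] = E_p/2 = 0, [pp,q] = F_p - E_q/2 = 0, [pq,p] = E_q/2 = 0, [pq,q] = G_p/2 = 3/4, [qq,p] = F_q - G_p/2 = -3/4, [qq,q] = G_q/2 = 0
Gamma^p_ij = (G*[ij,p] - F*[ij,q])/(EG - F^2), Gamma^q_ij = (E*[ij,q] - F*[ij,p])/(EG - F^2)
Gamma_ppp = 0, Gamma_ppq = 0, Gamma_pqq = -12/65, Gamma_qpp = 0, Gamma_qpq = 1/12, Gamma_qqq = 0
X = (1/6, -1/2), Y = (0, 1) at the point

Answer: (nabla_X Y)^p = -29/390, (nabla_X Y)^q = -13/144
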